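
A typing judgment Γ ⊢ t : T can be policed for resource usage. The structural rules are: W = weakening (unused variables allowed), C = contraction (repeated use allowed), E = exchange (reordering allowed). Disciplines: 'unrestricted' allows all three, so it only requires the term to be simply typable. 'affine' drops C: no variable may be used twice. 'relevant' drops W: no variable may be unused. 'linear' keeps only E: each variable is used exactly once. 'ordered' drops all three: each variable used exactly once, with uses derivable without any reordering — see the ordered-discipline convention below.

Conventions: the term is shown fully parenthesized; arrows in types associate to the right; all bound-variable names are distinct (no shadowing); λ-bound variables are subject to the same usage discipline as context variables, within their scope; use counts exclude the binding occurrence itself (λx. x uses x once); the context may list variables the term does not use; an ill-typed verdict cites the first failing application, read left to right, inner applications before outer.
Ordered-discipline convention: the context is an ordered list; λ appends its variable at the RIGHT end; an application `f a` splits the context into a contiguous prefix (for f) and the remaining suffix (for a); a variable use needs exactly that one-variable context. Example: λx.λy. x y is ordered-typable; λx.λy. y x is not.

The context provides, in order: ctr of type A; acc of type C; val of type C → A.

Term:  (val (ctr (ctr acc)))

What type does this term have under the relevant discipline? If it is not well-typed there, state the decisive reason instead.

not well-typed under relevant — the type mismatch rejects it
variable uses: ctr=2, acc=1, val=1
use order (left to right): val, ctr, ctr, acc
typing: ill-typed: non-arrow in function slot: A
per-discipline verdicts: ordered ✗; linear ✗; affine ✗; relevant ✗; unrestricted ✗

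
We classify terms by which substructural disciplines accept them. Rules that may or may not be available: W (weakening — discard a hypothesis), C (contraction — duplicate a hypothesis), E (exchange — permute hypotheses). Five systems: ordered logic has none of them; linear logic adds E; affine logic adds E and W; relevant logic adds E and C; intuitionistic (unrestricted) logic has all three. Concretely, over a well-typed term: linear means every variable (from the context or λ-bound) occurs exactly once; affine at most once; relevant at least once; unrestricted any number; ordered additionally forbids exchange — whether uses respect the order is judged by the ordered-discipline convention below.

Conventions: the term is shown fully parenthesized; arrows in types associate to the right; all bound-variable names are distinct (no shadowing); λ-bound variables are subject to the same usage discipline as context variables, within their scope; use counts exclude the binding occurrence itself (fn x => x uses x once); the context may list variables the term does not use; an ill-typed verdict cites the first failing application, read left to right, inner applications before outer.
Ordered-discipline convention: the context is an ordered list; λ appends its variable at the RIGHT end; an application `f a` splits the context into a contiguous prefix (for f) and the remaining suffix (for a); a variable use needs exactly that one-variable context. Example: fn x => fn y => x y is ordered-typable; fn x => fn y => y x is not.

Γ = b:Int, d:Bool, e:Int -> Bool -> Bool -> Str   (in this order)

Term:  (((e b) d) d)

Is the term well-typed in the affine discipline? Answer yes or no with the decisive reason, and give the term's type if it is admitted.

no — repeated use of d ×2
counts: b: 1×, d: 2×, e: 1×
left-to-right use order: e, b, d, d
typing: ✓ — Str
all disciplines: ordered ✗, linear ✗, affine ✗, relevant ✓, unrestricted ✓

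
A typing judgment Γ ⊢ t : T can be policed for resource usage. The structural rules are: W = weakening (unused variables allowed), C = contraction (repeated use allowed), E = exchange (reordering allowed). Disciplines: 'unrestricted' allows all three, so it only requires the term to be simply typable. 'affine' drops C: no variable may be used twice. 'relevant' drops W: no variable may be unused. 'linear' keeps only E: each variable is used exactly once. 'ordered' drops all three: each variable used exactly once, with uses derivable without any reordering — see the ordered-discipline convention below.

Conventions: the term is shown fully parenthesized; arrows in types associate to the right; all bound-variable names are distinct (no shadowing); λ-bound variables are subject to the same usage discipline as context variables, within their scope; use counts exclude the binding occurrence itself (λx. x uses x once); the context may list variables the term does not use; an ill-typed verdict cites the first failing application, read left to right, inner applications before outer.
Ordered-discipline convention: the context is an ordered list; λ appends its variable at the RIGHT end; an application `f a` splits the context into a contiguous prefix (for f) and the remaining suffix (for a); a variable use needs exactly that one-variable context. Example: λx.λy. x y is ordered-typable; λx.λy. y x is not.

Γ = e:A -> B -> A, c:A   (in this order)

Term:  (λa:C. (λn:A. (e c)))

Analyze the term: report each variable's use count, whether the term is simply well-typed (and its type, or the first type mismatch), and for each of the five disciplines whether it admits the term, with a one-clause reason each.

variable uses: e ×1; c ×1; a (bound) ×0; n (bound) ×0
order of uses: e, c
typing: ✓ — C -> A -> B -> A
ordered: ✗ — needs weakening: a, n unused
linear: ✗ — needs weakening: a, n unused
affine: ✓ — no duplicate uses among e, c, a, n
relevant: ✗ — needs weakening: a, n unused
unrestricted: ✓ — typability at C -> A -> B -> A is all that's needed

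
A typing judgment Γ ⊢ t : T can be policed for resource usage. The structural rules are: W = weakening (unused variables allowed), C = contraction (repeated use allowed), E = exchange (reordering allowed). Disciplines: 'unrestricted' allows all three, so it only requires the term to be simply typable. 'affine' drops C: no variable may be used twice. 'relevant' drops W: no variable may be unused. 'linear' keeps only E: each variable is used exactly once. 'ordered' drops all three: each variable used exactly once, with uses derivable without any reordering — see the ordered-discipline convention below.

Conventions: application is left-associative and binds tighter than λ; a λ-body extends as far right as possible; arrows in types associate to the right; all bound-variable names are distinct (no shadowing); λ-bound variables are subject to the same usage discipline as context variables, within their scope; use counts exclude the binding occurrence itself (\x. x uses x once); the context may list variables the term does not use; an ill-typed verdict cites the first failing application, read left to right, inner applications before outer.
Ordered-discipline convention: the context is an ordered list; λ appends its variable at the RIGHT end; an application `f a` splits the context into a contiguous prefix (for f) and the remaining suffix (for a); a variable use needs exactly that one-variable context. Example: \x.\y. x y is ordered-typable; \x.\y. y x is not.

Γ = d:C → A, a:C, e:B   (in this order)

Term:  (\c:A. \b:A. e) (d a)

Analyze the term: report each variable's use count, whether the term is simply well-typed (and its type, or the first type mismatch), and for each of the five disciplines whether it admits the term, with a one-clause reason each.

counts: d: 1×, a: 1×, e: 1×, c (bound): 0×, b (bound): 0×
uses in reading order: e, d, a
typing: the term checks, with type A → B
ordered ✗ (c, b never used (weakening))
linear ✗ (c, b never used (weakening))
affine ✓ (d, a, e, c, b: no repeats, contraction unneeded)
relevant ✗ (c, b never used (weakening))
unrestricted ✓ (typability at A → B is all that's needed)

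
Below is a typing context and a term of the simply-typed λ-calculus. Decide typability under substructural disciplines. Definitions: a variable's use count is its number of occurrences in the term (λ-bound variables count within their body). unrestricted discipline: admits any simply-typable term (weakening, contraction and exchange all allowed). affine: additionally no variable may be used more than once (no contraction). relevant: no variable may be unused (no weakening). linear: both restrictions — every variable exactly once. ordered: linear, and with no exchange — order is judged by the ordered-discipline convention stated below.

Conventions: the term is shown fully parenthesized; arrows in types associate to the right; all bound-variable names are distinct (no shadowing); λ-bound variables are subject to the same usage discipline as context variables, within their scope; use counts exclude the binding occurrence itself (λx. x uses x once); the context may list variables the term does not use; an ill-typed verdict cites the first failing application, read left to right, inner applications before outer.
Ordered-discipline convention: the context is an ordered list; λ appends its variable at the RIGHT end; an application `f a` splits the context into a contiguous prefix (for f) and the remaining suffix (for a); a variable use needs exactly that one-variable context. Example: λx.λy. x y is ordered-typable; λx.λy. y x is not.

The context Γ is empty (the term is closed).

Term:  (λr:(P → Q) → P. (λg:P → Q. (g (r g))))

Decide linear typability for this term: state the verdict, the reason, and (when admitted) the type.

no — g ×2 used more than once (contraction)
counts: r [bound] ×1, g [bound] ×2
uses in reading order: g, r, g
typing: well-typed — term : ((P → Q) → P) → (P → Q) → Q
all disciplines: ordered ✗; linear ✗; affine ✗; relevant ✓; unrestricted ✓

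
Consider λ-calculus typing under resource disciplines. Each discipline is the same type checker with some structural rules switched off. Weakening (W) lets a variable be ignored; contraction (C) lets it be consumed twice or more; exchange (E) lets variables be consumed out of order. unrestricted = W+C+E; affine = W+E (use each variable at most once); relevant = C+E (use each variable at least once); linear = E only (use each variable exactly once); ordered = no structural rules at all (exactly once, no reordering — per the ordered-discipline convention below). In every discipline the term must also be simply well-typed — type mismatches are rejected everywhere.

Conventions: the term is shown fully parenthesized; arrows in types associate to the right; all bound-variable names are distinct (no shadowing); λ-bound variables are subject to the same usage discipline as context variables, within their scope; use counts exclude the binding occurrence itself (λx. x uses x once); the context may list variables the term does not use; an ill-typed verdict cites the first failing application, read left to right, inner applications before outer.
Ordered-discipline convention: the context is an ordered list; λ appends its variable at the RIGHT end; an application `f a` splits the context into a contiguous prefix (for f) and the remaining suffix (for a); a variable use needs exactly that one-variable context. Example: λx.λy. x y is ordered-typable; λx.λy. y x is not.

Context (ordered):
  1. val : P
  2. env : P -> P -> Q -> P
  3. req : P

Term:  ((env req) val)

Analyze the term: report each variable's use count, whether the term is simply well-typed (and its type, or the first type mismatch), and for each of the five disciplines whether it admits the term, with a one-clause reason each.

use counts: val: 1, env: 1, req: 1
left-to-right use order: env, req, val
typing: the term checks, with type Q -> P
ordered ✗ (no ordered split (uses run env, req, val))
linear ✓ (exactly-once usage across val, env, req)
affine ✓ (none of val, env, req used more than once)
relevant ✓ (none of val, env, req goes unused)
unrestricted ✓ (well-typed at Q -> P; no restrictions here)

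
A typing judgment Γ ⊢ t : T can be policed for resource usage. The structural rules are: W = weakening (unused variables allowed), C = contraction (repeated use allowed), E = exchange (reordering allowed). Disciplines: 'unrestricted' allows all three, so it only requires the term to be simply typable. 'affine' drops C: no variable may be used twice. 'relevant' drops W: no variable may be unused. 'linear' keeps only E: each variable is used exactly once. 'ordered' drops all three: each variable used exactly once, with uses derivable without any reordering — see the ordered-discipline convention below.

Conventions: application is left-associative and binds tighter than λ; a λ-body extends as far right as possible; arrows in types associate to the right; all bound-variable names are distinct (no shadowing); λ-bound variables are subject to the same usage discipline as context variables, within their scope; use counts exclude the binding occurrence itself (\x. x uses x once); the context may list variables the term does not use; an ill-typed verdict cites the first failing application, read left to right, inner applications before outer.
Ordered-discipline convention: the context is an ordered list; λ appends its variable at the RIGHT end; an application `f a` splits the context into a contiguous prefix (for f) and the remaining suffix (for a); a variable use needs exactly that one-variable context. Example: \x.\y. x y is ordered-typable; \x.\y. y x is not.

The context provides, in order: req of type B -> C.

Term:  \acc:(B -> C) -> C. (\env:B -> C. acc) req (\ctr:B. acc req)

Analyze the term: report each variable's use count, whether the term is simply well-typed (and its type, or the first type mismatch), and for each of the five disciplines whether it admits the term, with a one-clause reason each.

variable uses: req: 2×, acc (bound): 2×, env (bound): 0×, ctr (bound): 0×
left-to-right use order: acc, req, acc, req
typing: well-typed — term : ((B -> C) -> C) -> C
ordered ✗ (req ×2, acc ×2 used more than once (contraction); needs weakening: env, ctr unused)
linear ✗ (req ×2, acc ×2 used more than once (contraction); needs weakening: env, ctr unused)
affine ✗ (req ×2, acc ×2 used more than once (contraction))
relevant ✗ (needs weakening: env, ctr unused)
unrestricted ✓ (simply typable at ((B -> C) -> C) -> C; W, C, E all held)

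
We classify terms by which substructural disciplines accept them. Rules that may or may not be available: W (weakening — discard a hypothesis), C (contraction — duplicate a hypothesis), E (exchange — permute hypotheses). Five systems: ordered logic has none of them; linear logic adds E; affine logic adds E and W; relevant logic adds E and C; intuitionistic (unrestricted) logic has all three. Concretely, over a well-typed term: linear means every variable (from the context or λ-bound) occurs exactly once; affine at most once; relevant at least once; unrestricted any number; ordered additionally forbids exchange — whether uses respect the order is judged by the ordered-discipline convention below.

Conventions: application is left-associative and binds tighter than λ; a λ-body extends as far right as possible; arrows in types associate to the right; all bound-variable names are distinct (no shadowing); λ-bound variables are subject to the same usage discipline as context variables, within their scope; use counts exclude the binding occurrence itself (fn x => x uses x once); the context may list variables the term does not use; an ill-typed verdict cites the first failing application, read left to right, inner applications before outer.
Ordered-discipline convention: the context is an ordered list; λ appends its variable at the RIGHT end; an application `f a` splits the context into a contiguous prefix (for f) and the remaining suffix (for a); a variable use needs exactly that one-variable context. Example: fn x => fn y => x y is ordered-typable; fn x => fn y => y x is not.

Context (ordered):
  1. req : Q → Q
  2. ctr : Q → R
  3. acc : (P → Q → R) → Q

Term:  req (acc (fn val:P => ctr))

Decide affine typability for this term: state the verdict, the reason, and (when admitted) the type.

yes — no duplicate uses among req, ctr, acc, val; term : Q
usage: req: 1×, ctr: 1×, acc: 1×, val (bound): 0×
order of uses: req, acc, ctr
typing: ✓ — Q
across the five disciplines: ordered ✗; linear ✗; affine ✓; relevant ✗; unrestricted ✓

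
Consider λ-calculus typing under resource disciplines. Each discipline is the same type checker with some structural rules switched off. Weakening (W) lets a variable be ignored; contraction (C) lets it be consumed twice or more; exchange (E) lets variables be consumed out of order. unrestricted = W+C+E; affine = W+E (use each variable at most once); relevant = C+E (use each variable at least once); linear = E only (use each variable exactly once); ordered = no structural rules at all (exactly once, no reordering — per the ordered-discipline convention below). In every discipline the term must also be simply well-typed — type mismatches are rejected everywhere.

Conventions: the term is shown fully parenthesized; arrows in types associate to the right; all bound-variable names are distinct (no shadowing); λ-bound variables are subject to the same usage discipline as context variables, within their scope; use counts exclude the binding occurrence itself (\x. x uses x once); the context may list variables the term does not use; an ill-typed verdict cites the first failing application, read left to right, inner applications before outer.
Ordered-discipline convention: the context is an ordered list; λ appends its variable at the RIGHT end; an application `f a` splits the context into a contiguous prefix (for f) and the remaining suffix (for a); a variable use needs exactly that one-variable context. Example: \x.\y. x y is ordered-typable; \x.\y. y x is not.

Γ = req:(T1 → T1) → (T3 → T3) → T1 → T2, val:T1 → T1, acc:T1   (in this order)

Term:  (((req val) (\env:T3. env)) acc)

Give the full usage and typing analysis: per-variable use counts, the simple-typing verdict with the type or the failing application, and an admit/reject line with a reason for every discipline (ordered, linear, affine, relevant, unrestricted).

usage: req=1; val=1; acc=1; env [bound]=1
use order (left to right): req, val, env, acc
typing: well-typed — term : T2
ordered ✓ (single-use (req, val, acc, env), ordered derivation ok)
linear ✓ (single use per variable (req, val, acc, env))
affine ✓ (no duplicate uses among req, val, acc, env)
relevant ✓ (at least one use each (req, val, acc, env))
unrestricted ✓ (type-checks (T2) and nothing is barred)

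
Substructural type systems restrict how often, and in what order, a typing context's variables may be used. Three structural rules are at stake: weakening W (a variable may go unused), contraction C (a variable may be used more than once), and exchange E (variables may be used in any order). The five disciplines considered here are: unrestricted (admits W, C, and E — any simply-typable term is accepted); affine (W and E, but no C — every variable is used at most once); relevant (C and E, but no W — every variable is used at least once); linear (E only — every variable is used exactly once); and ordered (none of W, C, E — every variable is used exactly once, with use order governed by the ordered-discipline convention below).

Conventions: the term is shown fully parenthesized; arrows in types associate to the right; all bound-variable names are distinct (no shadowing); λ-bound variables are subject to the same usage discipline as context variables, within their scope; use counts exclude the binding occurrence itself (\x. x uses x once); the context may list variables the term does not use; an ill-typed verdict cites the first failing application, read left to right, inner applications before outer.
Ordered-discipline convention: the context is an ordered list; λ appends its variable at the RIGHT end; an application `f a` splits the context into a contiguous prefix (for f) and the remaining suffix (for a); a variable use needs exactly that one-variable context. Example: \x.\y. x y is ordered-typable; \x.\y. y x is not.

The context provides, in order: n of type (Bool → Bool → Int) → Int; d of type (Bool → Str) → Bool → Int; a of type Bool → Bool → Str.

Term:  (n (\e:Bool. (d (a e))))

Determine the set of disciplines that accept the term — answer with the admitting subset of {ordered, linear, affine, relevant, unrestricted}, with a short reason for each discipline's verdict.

admitting disciplines: ordered, linear, affine, relevant, unrestricted
usage: n=1, d=1, a=1, e [bound]=1
uses in reading order: n, d, a, e
typing: ✓ — Int
ordered ✓ (n, d, a, e once each; derivable with no W/C/E)
linear ✓ (single use per variable (n, d, a, e))
affine ✓ (none of n, d, a, e used more than once)
relevant ✓ (at least one use each (n, d, a, e))
unrestricted ✓ (typability at Int is all that's needed)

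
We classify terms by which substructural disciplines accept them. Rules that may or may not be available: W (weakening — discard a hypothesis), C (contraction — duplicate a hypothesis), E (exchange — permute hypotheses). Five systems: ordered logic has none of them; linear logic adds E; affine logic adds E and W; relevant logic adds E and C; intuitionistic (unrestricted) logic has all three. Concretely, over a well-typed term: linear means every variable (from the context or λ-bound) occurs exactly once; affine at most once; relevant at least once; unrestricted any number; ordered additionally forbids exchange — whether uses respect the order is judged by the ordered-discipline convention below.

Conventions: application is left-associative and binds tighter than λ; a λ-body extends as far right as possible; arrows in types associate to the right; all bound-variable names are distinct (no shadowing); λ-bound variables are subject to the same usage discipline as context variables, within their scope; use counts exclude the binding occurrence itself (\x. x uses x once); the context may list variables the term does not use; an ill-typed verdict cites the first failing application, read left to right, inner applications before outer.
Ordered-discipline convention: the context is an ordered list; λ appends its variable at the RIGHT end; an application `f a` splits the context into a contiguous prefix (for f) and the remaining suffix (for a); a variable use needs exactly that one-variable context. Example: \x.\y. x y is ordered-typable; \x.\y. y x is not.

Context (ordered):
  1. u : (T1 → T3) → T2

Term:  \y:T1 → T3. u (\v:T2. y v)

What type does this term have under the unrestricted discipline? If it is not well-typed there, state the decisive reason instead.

not well-typed under unrestricted — not simply typable
use counts: u: 1, y (bound): 1, v (bound): 1
order of uses: u, y, v
typing: ill-typed: argument of type T2 where T1 is required
summary: ordered ✗; linear ✗; affine ✗; relevant ✗; unrestricted ✗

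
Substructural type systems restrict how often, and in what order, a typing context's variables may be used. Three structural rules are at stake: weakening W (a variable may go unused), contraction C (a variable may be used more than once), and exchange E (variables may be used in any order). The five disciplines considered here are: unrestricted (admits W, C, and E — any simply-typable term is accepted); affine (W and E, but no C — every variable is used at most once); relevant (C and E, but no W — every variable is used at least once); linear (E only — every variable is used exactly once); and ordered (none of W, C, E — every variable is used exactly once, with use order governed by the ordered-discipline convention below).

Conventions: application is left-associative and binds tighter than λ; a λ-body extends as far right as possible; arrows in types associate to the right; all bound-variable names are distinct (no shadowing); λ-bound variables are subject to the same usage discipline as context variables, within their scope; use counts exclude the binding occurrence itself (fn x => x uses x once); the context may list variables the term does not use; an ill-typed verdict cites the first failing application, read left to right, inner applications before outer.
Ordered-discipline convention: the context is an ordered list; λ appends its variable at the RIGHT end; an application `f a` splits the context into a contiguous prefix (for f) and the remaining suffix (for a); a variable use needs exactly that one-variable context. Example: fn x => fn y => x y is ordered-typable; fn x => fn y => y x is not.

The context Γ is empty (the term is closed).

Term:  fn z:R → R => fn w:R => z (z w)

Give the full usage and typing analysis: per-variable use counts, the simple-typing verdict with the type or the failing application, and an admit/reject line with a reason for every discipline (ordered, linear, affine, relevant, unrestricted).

variable uses: z [bound]: 2×, w [bound]: 1×
order of uses: z, z, w
typing: ✓ — (R → R) → R → R
ordered: ✗, repeated use of z ×2
linear: ✗, repeated use of z ×2
affine: ✗, repeated use of z ×2
relevant: ✓, z, w: all used, weakening unneeded
unrestricted: ✓, typability at (R → R) → R → R is all that's needed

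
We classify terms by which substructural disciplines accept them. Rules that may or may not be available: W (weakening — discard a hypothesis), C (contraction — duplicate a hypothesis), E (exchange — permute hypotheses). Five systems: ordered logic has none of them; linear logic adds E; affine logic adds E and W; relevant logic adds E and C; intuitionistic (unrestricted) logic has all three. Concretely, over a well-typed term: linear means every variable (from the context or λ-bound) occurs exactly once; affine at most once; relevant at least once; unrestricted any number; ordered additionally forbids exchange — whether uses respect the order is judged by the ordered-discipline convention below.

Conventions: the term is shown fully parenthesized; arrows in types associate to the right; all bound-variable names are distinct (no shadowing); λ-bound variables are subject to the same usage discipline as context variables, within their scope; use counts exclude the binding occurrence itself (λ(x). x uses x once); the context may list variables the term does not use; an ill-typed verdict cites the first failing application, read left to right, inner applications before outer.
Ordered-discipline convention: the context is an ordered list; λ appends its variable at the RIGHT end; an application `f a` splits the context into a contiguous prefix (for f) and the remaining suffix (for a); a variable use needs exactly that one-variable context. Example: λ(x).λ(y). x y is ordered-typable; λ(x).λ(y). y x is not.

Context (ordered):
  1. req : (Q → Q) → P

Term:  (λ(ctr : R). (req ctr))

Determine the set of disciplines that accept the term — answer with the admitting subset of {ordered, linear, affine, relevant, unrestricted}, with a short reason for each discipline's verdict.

admitting disciplines: none
variable uses: req ×1, ctr (bound) ×1
uses in reading order: req, ctr
typing: ill-typed: a function awaiting Q → Q gets R
ordered: ✗ — a type mismatch blocks all five
linear: ✗ — the type mismatch rejects it
affine: ✗ — not simply typable
relevant: ✗ — fails simple typing
unrestricted: ✗ — a type mismatch blocks all five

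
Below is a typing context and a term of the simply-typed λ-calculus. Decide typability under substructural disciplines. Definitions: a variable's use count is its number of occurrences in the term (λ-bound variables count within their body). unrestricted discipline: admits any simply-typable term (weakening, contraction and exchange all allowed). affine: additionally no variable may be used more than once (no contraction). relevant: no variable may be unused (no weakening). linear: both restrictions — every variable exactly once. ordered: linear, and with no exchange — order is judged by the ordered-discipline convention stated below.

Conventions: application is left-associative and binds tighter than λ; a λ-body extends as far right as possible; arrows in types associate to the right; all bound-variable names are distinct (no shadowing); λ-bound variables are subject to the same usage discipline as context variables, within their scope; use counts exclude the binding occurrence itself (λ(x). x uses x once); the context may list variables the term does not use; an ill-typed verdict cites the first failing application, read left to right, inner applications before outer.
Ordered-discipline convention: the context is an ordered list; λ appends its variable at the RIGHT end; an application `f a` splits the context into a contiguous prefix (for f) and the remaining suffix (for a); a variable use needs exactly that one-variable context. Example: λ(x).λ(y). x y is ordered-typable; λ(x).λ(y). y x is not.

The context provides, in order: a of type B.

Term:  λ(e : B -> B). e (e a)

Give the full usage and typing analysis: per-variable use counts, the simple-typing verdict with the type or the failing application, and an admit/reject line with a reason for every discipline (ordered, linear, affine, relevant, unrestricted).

variable uses: a=1, e (λ-bound)=2
uses in reading order: e, e, a
typing: the term checks, with type (B -> B) -> B
ordered: ✗ — uses contraction: e ×2
linear: ✗ — uses contraction: e ×2
affine: ✗ — uses contraction: e ×2
relevant: ✓ — every one of a, e appears
unrestricted: ✓ — typability at (B -> B) -> B is all that's needed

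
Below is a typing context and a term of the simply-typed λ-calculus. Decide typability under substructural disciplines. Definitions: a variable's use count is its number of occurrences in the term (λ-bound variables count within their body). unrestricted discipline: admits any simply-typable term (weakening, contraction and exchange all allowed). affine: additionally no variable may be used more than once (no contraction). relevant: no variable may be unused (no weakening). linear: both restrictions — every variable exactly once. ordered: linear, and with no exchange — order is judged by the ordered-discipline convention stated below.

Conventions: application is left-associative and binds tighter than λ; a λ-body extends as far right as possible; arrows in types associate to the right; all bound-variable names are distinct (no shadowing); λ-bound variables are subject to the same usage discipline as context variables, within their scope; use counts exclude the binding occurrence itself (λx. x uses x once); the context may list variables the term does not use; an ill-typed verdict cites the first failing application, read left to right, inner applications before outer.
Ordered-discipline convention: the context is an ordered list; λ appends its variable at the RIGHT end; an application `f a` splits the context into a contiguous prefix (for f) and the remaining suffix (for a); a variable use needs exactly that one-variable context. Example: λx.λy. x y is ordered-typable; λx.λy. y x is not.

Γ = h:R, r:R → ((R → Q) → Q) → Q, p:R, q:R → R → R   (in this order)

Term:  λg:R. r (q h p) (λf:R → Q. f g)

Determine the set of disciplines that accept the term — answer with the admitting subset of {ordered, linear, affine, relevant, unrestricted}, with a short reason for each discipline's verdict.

admitted by: linear, affine, relevant, unrestricted
counts: h=1, r=1, p=1, q=1, g (λ-bound)=1, f (λ-bound)=1
left-to-right use order: r, q, h, p, f, g
typing: the term checks, with type R → Q
ordered ✗ (no ordered split (uses run r, q, h, p, f, g))
linear ✓ (each of h, r, p, q, g, f used exactly once)
affine ✓ (none of h, r, p, q, g, f used more than once)
relevant ✓ (h, r, p, q, g, f: all used, weakening unneeded)
unrestricted ✓ (typability at R → Q is all that's needed)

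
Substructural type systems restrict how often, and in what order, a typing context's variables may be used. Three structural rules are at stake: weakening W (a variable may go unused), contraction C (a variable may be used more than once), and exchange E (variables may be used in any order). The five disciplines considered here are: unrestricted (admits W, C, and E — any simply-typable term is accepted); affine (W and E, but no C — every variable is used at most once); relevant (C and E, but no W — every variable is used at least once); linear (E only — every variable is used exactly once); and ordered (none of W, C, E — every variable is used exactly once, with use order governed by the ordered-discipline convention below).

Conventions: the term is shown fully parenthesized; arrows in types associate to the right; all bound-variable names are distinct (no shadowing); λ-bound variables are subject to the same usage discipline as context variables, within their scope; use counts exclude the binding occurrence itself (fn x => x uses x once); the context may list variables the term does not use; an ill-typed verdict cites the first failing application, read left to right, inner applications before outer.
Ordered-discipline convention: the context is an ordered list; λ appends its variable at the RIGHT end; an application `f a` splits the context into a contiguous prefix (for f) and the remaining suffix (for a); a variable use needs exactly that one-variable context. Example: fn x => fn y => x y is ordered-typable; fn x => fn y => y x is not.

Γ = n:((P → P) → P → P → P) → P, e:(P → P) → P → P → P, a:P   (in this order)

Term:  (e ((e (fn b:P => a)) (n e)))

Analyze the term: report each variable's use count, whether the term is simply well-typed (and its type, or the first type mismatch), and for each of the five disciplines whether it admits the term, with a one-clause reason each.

use counts: n ×1, e ×3, a ×1, b [bound] ×0
left-to-right use order: e, e, a, n, e
typing: the term checks, with type P → P → P
ordered: ✗, repeated use of e ×3; b left unused
linear: ✗, repeated use of e ×3; b left unused
affine: ✗, repeated use of e ×3
relevant: ✗, b left unused
unrestricted: ✓, typability at P → P → P is all that's needed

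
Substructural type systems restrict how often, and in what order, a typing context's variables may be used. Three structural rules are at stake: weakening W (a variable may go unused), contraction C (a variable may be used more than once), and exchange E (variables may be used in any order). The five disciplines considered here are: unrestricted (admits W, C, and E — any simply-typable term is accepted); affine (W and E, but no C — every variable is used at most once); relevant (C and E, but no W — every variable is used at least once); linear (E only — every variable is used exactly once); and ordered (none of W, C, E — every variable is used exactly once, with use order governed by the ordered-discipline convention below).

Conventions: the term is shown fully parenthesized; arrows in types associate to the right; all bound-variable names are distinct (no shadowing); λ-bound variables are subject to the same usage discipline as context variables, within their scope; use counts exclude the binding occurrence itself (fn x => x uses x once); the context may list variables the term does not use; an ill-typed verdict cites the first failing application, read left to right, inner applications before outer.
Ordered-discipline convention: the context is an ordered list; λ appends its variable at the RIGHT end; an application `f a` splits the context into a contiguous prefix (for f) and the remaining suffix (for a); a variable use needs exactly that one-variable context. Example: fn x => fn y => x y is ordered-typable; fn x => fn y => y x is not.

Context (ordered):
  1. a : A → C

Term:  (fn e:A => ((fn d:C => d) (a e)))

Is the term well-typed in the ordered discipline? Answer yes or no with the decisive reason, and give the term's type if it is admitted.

yes — single-use (a, e, d), ordered derivation ok; term : A → C
usage: a: 1×; e (bound): 1×; d (bound): 1×
uses in reading order: d, a, e
typing: well-typed — term : A → C
all disciplines: ordered ✓ | linear ✓ | affine ✓ | relevant ✓ | unrestricted ✓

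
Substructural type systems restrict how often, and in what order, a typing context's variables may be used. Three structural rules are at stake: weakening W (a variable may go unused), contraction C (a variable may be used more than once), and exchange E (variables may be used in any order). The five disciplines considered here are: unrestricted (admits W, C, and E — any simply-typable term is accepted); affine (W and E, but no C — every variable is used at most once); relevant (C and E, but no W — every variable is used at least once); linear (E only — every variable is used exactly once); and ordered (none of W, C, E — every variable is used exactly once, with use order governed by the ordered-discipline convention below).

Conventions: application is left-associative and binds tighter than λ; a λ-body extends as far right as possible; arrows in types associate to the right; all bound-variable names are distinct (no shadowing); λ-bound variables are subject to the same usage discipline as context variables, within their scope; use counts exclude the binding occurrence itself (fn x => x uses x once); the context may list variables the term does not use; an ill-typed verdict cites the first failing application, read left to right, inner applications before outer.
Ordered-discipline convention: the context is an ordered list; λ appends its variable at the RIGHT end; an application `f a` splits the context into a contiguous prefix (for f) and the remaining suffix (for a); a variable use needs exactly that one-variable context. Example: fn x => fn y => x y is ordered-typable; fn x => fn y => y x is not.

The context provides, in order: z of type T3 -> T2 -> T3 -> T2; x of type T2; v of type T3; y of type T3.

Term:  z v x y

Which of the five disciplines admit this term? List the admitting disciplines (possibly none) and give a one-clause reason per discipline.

admitted by: linear, affine, relevant, unrestricted
usage: z ×1; x ×1; v ×1; y ×1
use order (left to right): z, v, x, y
typing: well-typed — term : T2
ordered: ✗, needs exchange: uses follow z, v, x, y
linear: ✓, each of z, x, v, y used exactly once
affine: ✓, none of z, x, v, y used more than once
relevant: ✓, at least one use each (z, x, v, y)
unrestricted: ✓, typability at T2 is all that's needed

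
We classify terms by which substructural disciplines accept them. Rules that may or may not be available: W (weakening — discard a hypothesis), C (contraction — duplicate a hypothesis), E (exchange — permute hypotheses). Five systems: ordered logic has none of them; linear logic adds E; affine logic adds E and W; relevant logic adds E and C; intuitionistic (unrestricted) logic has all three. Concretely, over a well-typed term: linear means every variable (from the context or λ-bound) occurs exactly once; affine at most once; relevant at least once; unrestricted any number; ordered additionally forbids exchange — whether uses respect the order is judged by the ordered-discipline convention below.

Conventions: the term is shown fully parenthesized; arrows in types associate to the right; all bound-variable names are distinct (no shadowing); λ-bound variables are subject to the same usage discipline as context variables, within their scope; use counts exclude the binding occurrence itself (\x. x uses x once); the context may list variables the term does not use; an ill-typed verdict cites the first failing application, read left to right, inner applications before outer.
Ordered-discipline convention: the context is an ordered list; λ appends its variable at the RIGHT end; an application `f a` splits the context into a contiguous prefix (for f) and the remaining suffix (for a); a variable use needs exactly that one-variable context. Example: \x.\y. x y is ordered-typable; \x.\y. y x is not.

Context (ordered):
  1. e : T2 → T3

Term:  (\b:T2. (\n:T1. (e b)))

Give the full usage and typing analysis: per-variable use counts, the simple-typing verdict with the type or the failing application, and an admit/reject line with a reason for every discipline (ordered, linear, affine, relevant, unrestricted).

variable uses: e: 1, b (λ-bound): 1, n (λ-bound): 0
order of uses: e, b
typing: well-typed at T2 → T1 → T3
ordered: ✗, unused: n — weakening required
linear: ✗, unused: n — weakening required
affine: ✓, e, b, n: no repeats, contraction unneeded
relevant: ✗, unused: n — weakening required
unrestricted: ✓, simply typable at T2 → T1 → T3; W, C, E all held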